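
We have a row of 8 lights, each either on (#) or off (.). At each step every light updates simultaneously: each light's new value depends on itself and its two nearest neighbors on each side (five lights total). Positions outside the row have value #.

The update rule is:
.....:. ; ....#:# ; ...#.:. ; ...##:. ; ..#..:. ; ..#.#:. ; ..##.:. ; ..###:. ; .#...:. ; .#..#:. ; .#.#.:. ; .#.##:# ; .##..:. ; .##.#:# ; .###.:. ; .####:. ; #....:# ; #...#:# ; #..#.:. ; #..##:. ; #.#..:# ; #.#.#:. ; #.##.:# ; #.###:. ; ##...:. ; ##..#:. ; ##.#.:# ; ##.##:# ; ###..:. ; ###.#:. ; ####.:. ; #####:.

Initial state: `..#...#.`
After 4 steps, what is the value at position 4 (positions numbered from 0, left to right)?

.

....#..#
.##.....
##..#.#.
.......#
position 4 holds .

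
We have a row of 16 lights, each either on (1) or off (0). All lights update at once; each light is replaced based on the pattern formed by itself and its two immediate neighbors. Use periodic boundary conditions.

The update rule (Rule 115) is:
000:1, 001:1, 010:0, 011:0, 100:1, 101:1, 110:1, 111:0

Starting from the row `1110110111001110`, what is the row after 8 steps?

0011011001110011
1101101110011101
0110110011100110
1011011100111011
1101100111001100
0110111001110111
1011001110011001
1101110011101110

1101110011101110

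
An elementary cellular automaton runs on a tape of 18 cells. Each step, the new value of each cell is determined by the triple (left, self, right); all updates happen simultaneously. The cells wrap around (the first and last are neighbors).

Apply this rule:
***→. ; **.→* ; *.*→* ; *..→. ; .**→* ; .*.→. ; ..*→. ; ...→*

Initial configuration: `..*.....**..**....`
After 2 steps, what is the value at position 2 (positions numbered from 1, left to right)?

.

step 1: *...***.**..**.***
step 2: *.*.*.****..****..
position 2 holds .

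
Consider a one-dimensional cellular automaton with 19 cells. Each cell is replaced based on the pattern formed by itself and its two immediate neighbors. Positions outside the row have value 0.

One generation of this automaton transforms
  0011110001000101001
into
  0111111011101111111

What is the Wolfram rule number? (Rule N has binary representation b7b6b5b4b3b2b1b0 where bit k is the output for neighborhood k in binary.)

position 3: 111 → 1  (bit 7 = 1)
position 5: 110 → 1  (bit 6 = 1)
position 14: 101 → 1  (bit 5 = 1)
position 6: 100 → 1  (bit 4 = 1)
position 2: 011 → 1  (bit 3 = 1)
position 9: 010 → 1  (bit 2 = 1)
position 1: 001 → 1  (bit 1 = 1)
position 0: 000 → 0  (bit 0 = 0)
bits b7..b0 = 11111110 = 254

254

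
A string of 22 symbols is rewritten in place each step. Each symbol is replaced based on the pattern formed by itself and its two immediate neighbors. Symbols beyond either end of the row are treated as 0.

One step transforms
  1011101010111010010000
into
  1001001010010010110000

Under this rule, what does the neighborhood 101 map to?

At position 1 the neighborhood is 101; the next row has 0 there.

0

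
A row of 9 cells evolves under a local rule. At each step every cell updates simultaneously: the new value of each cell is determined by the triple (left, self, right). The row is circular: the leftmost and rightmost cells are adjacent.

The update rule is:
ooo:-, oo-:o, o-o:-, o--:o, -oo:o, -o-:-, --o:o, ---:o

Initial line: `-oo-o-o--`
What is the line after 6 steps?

--oooooo-

ooo----oo
--oooooo-
ooo----oo  (repeats step 1; period 2)
step 6: --oooooo-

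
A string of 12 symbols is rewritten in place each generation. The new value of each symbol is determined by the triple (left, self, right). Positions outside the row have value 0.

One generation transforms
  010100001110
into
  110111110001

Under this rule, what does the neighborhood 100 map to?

1

At position 4 the neighborhood is 100; the next row has 1 there.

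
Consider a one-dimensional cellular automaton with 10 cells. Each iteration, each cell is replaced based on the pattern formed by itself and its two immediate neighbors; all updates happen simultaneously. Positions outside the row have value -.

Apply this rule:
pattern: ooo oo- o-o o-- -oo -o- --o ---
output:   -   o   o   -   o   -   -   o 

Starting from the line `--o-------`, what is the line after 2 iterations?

iteration 1: o---oooooo
iteration 2: --o-o----o

--o-o----o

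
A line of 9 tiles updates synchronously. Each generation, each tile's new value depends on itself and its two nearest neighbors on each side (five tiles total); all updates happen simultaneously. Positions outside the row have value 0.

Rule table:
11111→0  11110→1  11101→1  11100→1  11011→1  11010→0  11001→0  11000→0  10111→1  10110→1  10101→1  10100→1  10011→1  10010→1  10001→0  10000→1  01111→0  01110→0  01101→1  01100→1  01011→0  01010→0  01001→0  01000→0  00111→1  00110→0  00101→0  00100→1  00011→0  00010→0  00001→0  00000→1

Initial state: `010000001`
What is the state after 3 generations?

100001011

010111001
000101011
100001011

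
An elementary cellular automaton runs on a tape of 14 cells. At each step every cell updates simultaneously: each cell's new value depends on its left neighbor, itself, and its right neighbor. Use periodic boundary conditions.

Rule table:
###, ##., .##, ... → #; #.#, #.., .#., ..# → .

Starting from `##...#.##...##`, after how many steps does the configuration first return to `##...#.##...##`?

##.#...##.#.##
##...#.##...##

2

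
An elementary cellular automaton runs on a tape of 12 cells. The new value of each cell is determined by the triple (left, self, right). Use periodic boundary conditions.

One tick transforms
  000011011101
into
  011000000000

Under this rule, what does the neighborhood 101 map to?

0

At position 6 the neighborhood is 101; the next row has 0 there.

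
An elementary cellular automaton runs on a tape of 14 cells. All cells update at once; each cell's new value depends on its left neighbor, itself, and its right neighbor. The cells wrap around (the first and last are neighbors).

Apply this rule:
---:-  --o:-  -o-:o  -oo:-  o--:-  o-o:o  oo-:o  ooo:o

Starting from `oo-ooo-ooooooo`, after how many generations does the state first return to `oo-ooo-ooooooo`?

generation 1: ooo-ooo-oooooo
generation 2: oooo-ooo-ooooo
generation 3: ooooo-ooo-oooo
generation 4: oooooo-ooo-ooo
generation 5: ooooooo-ooo-oo
generation 6: oooooooo-ooo-o
generation 7: ooooooooo-ooo-
generation 8: -ooooooooo-ooo
generation 9: o-ooooooooo-oo
generation 10: oo-ooooooooo-o
generation 11: ooo-ooooooooo-
generation 12: -ooo-ooooooooo
generation 13: o-ooo-oooooooo
generation 14: oo-ooo-ooooooo

14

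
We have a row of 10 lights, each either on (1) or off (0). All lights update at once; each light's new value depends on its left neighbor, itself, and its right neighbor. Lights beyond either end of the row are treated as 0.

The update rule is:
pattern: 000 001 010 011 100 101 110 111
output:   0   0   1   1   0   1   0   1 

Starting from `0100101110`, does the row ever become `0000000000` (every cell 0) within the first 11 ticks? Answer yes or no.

0100111100
0100111000
0100110000
0100100000
0100100000  (fixed point — unchanged through tick 11)
tick 11 is 0100100000, still not uniform 0

no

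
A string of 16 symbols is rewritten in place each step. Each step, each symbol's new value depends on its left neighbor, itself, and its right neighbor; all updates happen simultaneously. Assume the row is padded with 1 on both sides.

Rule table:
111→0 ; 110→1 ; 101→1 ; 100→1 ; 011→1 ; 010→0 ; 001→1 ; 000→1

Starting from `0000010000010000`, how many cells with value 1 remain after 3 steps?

step 1: 1111101111101111
step 2: 0000111000111000
step 3: 1111101111101111
count of 1: 14

14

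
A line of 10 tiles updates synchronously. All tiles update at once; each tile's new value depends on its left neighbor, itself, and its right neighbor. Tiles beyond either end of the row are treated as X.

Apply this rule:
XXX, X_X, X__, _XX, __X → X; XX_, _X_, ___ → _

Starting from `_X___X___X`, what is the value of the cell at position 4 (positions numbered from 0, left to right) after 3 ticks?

X_X_X_X_XX
_X_X_X_XXX
X_X_X_XXXX
position 4 holds X

X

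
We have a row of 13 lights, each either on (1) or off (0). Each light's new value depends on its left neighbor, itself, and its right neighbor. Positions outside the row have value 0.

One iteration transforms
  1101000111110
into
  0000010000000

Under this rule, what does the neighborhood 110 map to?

At position 1 the neighborhood is 110; the next row has 0 there.

0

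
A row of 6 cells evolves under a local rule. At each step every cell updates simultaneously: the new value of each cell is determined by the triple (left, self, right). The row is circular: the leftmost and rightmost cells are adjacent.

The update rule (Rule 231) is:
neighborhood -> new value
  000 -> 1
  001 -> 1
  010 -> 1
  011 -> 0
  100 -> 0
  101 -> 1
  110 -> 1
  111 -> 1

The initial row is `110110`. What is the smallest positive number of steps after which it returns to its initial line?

step 1: 011011
step 2: 101101
step 3: 110110

3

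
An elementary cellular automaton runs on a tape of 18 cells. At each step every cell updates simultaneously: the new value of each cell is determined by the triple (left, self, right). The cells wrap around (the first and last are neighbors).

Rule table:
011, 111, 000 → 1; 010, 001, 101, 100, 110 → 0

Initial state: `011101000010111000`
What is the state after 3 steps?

011000011000110011
010011010010100010
000010000000001000

000010000000001000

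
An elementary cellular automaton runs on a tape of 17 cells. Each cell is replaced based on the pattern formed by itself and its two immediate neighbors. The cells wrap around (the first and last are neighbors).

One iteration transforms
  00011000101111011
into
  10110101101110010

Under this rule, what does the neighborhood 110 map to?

0

At position 4 the neighborhood is 110; the next row has 0 there.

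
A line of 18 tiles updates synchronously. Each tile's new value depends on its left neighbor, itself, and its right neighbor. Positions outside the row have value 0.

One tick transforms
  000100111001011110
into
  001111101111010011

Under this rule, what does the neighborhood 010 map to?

At position 3 the neighborhood is 010; the next row has 1 there.

1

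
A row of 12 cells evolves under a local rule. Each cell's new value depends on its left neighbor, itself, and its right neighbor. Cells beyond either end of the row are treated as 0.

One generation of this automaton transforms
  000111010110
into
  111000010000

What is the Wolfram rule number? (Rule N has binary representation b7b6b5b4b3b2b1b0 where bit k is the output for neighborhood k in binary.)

position 4: 111 → 0  (bit 7 = 0)
position 5: 110 → 0  (bit 6 = 0)
position 6: 101 → 0  (bit 5 = 0)
position 11: 100 → 0  (bit 4 = 0)
position 3: 011 → 0  (bit 3 = 0)
position 7: 010 → 1  (bit 2 = 1)
position 2: 001 → 1  (bit 1 = 1)
position 0: 000 → 1  (bit 0 = 1)
bits b7..b0 = 00000111 = 7

7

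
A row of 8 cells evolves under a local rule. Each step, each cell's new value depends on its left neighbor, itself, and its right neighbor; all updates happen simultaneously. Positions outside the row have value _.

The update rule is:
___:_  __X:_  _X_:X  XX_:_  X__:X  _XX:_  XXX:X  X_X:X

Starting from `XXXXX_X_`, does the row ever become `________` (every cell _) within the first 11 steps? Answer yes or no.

yes

_XXX_XXX
__X_X_X_
__XXXXXX
___XXXX_
____XX_X
______XX
________
all cells are _ at step 7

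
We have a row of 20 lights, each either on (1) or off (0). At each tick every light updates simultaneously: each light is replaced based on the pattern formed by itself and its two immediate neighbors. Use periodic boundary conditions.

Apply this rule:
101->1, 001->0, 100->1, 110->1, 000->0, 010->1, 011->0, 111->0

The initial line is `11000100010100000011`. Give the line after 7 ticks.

01100110011110000000
00110011000011000000
00011001100001100000
00001100110000110000
00000110011000011000
00000011001100001100
00000001100110000110

00000001100110000110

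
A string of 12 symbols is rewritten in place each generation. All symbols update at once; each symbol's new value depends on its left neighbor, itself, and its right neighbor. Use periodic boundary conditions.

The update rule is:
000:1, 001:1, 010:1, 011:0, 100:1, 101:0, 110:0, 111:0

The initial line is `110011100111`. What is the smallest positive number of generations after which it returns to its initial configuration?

2

001100011000
110011100111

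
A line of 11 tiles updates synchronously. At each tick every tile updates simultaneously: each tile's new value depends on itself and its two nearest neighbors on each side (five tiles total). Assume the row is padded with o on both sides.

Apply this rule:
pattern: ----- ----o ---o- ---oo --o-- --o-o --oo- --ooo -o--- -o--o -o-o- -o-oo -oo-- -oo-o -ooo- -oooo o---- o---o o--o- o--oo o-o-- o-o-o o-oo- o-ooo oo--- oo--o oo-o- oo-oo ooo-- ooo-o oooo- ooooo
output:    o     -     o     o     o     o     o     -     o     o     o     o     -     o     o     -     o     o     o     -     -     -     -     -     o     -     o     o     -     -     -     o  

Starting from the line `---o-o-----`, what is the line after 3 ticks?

o---ooo-o-o

ooooo-ooo-o
ooo--o-o-o-
o---ooo-o-o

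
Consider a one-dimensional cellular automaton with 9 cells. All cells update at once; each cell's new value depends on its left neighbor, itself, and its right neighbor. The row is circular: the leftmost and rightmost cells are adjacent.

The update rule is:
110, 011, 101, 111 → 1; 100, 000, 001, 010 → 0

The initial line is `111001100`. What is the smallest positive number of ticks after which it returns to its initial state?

1

111001100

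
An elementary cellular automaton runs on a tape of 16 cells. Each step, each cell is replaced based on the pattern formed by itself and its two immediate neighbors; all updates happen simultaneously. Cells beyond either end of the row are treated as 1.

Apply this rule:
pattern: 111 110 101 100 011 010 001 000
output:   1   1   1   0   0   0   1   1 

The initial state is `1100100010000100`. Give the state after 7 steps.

1101001100111001
1110010101011010
1110101010101101
1111010101010110
1111101010101011
1111110101010101
1111111010101010

1111111010101010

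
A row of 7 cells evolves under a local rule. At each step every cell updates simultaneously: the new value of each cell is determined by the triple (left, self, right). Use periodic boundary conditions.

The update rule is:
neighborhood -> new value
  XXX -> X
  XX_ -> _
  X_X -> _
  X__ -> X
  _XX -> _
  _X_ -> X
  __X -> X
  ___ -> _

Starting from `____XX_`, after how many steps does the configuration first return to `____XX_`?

step 1: ___X__X
step 2: X_XXXXX
step 3: ___XXXX
step 4: X_X_XX_
step 5: X_X____
step 6: X_XX__X
step 7: ____XX_

7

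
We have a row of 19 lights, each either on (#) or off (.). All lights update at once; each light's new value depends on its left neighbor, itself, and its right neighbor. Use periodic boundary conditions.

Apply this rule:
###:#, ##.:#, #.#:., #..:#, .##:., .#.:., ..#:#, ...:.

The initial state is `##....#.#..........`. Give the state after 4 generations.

generation 1: .##..#...#........#
generation 2: ..###.#.#.#......#.
generation 3: .#.##......#....#.#
generation 4: ....##....#.#..#...

....##....#.#..#...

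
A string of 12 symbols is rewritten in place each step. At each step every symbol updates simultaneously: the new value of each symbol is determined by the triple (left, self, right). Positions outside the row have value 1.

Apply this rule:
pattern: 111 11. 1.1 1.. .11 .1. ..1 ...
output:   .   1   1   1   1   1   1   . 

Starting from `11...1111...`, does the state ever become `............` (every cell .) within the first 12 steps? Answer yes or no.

step 1: .11.11..11.1
step 2: 111111111111
step 3: ............
all cells are . at step 3

yes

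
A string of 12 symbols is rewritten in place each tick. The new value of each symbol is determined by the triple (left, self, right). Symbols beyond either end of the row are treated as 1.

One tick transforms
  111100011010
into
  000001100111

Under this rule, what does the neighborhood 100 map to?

At position 4 the neighborhood is 100; the next row has 0 there.

0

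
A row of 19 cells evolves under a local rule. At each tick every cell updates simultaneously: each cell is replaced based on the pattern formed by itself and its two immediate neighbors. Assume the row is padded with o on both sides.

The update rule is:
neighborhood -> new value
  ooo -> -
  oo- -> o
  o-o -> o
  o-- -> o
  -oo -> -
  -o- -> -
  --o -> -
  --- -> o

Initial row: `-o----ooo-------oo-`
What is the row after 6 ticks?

tick 1: o-ooo---ooooooo--oo
tick 2: oo--ooo-------oo---
tick 3: -oo---ooooooo--ooo-
tick 4: o-ooo-------oo---oo
tick 5: oo--ooooooo--ooo---
tick 6: -oo-------oo---ooo-

-oo-------oo---ooo-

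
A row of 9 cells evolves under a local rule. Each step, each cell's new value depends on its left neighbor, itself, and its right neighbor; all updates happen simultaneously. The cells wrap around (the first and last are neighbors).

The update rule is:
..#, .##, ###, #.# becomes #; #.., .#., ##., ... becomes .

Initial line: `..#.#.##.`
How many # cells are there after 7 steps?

.#.#.##..
#.#.##...
.#.##...#
#.##...#.
.##...#.#
##...#.#.
#...#.#.#
count of #: 4

4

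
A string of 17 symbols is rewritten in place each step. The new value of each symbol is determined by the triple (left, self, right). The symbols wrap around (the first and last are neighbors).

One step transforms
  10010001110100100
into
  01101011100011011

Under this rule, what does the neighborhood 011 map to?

At position 7 the neighborhood is 011; the next row has 1 there.

1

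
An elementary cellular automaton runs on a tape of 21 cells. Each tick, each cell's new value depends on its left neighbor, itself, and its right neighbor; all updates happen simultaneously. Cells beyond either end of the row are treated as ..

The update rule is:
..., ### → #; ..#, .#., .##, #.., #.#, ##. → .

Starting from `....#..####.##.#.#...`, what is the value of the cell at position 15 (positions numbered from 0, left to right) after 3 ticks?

###.....##.........##
.#..###....#######...
.....#..##..#####..##
position 15 holds #

#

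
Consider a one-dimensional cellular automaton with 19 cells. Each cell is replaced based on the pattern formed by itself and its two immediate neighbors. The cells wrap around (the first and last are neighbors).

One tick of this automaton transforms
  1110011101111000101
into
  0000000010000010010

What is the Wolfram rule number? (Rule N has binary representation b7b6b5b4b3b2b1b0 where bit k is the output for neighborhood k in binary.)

position 0: 111 → 0  (bit 7 = 0)
position 2: 110 → 0  (bit 6 = 0)
position 8: 101 → 1  (bit 5 = 1)
position 3: 100 → 0  (bit 4 = 0)
position 5: 011 → 0  (bit 3 = 0)
position 16: 010 → 0  (bit 2 = 0)
position 4: 001 → 0  (bit 1 = 0)
position 14: 000 → 1  (bit 0 = 1)
bits b7..b0 = 00100001 = 33

33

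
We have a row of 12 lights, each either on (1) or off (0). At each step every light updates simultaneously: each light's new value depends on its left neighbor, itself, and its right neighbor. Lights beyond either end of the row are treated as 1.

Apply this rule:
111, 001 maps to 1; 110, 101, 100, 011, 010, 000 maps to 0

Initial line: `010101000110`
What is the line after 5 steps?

000000001000
000000010001
000000100010
000001000100
000010001001

000010001001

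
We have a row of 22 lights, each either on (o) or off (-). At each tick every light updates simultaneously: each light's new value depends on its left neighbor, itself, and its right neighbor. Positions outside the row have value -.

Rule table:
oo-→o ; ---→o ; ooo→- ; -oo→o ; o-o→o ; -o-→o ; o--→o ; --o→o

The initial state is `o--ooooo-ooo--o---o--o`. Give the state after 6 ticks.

oooo---ooo-ooooooooooo
o--ooooo-ooo---------o
oooo---ooo-ooooooooooo  (repeats tick 1; period 2)
tick 6: o--ooooo-ooo---------o

o--ooooo-ooo---------o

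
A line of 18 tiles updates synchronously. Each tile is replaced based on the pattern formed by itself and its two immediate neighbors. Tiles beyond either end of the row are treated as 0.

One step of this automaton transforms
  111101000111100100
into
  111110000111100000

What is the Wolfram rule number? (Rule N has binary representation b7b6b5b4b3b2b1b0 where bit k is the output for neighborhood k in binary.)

position 1: 111 → 1  (bit 7 = 1)
position 3: 110 → 1  (bit 6 = 1)
position 4: 101 → 1  (bit 5 = 1)
position 6: 100 → 0  (bit 4 = 0)
position 0: 011 → 1  (bit 3 = 1)
position 5: 010 → 0  (bit 2 = 0)
position 8: 001 → 0  (bit 1 = 0)
position 7: 000 → 0  (bit 0 = 0)
bits b7..b0 = 11101000 = 232

232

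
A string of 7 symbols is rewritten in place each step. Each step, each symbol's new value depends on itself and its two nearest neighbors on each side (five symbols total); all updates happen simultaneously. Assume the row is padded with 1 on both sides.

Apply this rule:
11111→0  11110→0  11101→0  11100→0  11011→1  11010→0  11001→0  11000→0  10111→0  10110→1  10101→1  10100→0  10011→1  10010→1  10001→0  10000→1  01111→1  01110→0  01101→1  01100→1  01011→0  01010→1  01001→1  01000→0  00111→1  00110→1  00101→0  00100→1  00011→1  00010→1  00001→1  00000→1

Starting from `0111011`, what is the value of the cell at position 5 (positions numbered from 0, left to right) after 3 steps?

1000101
0001000
0011001
position 5 holds 0

0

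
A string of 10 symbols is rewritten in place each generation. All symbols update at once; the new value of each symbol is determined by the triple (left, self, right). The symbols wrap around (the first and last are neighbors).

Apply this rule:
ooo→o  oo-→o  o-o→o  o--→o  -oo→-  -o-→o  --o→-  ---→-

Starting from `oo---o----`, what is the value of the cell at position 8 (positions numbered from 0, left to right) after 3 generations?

generation 1: -oo--oo---
generation 2: --oo--oo--
generation 3: ---oo--oo-
position 8 holds o

o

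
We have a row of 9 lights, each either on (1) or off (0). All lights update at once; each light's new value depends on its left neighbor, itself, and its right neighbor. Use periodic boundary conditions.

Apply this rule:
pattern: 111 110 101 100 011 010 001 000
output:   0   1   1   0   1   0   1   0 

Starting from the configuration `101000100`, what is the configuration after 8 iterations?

010001001
100010010
000100101
001001010
010010100
100101000
001010001
010100010

010100010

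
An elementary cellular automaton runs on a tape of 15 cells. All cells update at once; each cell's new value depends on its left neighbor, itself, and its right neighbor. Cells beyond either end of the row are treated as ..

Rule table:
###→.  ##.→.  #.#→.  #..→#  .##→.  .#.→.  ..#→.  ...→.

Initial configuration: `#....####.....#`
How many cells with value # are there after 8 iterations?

.#.......#.....
..#.......#....
...#.......#...
....#.......#..
.....#.......#.
......#.......#
.......#.......
........#......
count of #: 1

1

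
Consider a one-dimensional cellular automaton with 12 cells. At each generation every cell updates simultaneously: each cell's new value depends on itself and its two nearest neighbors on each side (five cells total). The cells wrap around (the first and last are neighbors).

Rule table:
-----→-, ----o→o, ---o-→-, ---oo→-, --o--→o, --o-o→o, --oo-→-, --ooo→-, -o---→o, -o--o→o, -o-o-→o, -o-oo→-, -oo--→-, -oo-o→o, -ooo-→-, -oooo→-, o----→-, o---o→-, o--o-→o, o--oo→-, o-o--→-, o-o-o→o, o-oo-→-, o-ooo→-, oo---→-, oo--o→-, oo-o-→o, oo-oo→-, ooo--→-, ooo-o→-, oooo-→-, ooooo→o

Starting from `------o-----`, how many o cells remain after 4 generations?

5

----o-oo----
--o-o-------
o-oo-o------
o--oo-o---o-
count of o: 5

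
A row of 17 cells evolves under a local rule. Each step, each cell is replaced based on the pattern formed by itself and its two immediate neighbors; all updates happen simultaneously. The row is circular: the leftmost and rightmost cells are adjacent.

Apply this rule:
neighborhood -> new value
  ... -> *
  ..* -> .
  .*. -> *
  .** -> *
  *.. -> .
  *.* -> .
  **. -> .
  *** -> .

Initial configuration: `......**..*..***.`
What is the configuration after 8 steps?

*****.*...*..*...
*.....*.*.*..*.*.
*.***.*.*.*..*.*.
*.*...*.*.*..*.*.
*.*.*.*.*.*..*.*.
*.*.*.*.*.*..*.*.  (fixed point — unchanged through step 8)

*.*.*.*.*.*..*.*.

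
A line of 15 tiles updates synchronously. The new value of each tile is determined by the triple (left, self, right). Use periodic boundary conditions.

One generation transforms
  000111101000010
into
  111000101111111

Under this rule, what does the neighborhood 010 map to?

1

At position 8 the neighborhood is 010; the next row has 1 there.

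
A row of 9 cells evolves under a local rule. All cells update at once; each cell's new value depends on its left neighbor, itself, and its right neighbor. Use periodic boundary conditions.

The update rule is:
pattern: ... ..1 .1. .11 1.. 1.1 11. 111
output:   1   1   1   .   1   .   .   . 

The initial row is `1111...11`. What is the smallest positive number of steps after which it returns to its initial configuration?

step 1: ....111..
step 2: 1111...11

2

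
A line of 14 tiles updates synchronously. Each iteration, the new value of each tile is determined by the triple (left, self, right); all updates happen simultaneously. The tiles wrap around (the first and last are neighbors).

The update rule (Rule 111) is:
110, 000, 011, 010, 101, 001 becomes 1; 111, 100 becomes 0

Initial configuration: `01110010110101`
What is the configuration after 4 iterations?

01011111000000

11010111111111
01111100000000
11000101111111
01011111000000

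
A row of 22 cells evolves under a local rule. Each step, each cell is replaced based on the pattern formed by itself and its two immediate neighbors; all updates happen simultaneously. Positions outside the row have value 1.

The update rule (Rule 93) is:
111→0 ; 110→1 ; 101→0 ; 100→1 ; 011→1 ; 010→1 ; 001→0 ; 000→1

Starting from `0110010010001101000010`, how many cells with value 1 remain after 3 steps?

12

0111011011101101111010
0101011010101101001010
0101011010101101101010
count of 1: 12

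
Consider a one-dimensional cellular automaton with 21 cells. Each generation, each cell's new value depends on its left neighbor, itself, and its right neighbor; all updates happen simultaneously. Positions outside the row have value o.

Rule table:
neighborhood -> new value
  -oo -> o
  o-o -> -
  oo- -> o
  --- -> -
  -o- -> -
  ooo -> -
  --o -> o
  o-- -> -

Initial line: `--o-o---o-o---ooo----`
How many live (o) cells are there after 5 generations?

generation 1: -o-----o-----oo-o---o
generation 2: ------o-----ooo----oo
generation 3: -----o-----oo-o---oo-
generation 4: ----o-----ooo----ooo-
generation 5: ---o-----oo-o---oo-o-
count of o: 7

7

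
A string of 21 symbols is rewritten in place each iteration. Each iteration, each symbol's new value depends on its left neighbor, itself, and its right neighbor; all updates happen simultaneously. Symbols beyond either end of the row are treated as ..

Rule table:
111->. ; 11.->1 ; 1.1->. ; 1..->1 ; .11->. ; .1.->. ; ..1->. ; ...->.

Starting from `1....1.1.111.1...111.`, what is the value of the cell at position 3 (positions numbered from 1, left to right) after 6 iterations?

.

.1.........1..1....11
..1.........1..1....1
...1.........1..1....
....1.........1..1...
.....1.........1..1..
......1.........1..1.
position 3 holds .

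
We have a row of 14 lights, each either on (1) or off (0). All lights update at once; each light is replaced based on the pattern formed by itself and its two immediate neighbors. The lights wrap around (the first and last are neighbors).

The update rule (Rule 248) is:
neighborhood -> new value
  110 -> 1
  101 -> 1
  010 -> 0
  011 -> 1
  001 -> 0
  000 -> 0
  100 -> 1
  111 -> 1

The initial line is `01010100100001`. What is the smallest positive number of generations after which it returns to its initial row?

10101010010000
01010101001000
00101010100100
00010101010010
00001010101001
10000101010100
01000010101010
00100001010101
10010000101010
01001000010101
10100100001010
01010010000101
10101001000010
01010100100001

14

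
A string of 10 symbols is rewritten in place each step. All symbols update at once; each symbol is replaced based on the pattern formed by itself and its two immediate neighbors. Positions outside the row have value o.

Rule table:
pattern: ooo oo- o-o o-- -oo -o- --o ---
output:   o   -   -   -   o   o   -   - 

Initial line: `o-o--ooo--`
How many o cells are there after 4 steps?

2

step 1: --o--oo---
step 2: --o--o----
step 3: --o--o----  (fixed point — unchanged through step 4)
count of o: 2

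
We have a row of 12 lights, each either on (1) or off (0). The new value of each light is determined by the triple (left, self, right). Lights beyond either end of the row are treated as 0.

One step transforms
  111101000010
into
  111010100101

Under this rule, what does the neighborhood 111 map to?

1

At position 1 the neighborhood is 111; the next row has 1 there.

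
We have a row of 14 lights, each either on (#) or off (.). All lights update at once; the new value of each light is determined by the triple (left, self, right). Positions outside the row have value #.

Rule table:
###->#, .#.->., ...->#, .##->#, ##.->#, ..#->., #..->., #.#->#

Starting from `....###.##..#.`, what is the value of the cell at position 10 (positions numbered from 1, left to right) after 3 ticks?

#

.##.######...#
##########.#.#
###########.##
position 10 holds #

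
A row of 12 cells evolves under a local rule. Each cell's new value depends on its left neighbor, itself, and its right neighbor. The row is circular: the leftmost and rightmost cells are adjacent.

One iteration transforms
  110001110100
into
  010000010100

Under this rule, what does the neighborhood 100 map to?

At position 2 the neighborhood is 100; the next row has 0 there.

0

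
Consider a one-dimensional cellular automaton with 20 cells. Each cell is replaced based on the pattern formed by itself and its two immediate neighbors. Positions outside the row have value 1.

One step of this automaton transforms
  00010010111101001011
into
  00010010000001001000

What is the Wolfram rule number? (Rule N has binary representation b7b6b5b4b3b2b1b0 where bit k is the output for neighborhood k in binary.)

4

position 9: 111 → 0  (bit 7 = 0)
position 11: 110 → 0  (bit 6 = 0)
position 7: 101 → 0  (bit 5 = 0)
position 0: 100 → 0  (bit 4 = 0)
position 8: 011 → 0  (bit 3 = 0)
position 3: 010 → 1  (bit 2 = 1)
position 2: 001 → 0  (bit 1 = 0)
position 1: 000 → 0  (bit 0 = 0)
bits b7..b0 = 00000100 = 4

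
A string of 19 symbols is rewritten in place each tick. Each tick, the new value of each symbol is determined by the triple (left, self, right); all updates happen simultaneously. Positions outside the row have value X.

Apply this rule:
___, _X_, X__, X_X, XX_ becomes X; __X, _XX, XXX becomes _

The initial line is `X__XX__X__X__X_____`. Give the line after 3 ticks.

X_XX__XX_XX_XXXX___

XX__XX_XX_XX_XXXXX_
_XX__XX_XX_XX____XX
X_XX__XX_XX_XXXX___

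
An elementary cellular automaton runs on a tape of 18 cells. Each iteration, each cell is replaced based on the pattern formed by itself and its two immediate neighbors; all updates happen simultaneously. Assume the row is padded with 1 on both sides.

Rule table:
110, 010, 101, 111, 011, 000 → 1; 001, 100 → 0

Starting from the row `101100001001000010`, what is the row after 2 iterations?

111111111001111111

111101101001011011
111111111001111111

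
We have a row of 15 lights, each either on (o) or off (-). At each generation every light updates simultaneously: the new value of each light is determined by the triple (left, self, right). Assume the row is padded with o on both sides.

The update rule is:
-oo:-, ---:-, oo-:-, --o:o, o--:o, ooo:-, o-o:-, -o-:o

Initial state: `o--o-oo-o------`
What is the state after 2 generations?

generation 1: -ooo----oo----o
generation 2: ----o--o--o--o-

----o--o--o--o-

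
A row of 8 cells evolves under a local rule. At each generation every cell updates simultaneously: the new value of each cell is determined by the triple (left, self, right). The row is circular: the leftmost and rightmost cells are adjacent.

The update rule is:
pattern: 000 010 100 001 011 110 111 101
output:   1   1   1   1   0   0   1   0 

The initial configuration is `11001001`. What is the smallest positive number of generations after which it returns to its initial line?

generation 1: 10111110
generation 2: 10011100
generation 3: 11101011
generation 4: 11001001

4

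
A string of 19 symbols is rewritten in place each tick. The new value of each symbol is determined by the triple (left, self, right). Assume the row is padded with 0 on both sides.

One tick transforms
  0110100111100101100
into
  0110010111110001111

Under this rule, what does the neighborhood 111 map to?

At position 8 the neighborhood is 111; the next row has 1 there.

1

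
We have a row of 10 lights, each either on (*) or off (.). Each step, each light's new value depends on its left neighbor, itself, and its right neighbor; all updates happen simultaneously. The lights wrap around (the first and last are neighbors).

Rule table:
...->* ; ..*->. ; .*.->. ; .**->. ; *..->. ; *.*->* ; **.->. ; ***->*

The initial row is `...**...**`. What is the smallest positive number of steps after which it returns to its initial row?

2

step 1: .*....*...
step 2: ...**...**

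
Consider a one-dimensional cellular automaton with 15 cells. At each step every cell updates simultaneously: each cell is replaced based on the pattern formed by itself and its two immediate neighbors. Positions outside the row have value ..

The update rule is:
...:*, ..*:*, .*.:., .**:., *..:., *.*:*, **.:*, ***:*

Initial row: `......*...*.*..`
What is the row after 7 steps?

*.*.*.****.*..*

******..**.*..*
.*****.*.**..*.
*.*****.*.*.*..
.*.*****.*.*..*
*.*.*****.*..*.
.*.*.*****..*..
*.*.*.****.*..*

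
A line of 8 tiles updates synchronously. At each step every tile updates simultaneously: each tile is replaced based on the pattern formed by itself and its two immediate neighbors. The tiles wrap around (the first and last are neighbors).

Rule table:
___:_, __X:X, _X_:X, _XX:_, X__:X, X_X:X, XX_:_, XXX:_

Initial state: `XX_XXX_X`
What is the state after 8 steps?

__X___X_
_XXX_XXX
X___X___
XX_XXX_X  (repeats step 0; period 4)
step 8: XX_XXX_X

XX_XXX_X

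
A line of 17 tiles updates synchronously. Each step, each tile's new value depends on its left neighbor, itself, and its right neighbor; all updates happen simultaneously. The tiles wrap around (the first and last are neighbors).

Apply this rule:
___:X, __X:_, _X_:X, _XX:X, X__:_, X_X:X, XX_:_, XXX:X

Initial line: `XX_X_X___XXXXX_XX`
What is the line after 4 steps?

XXX_XXXXXX_XXXX_X

X_XXXX_X_XXXX_XXX
_XXXX_XXXXXX_XXXX
XXXX_XXXXXX_XXXX_
XXX_XXXXXX_XXXX_X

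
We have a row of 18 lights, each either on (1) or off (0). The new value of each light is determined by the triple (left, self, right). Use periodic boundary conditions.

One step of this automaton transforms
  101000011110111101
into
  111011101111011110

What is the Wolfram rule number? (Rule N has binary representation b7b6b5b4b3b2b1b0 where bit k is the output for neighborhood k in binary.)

position 8: 111 → 1  (bit 7 = 1)
position 0: 110 → 1  (bit 6 = 1)
position 1: 101 → 1  (bit 5 = 1)
position 3: 100 → 0  (bit 4 = 0)
position 7: 011 → 0  (bit 3 = 0)
position 2: 010 → 1  (bit 2 = 1)
position 6: 001 → 1  (bit 1 = 1)
position 4: 000 → 1  (bit 0 = 1)
bits b7..b0 = 11100111 = 231

231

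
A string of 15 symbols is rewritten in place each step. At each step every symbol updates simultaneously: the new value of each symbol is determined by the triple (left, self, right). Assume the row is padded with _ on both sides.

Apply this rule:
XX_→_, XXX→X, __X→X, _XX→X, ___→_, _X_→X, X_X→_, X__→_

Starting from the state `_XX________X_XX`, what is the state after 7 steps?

X___XX__XX_____

XX________XX_X_
X________XX__X_
X_______XX__XX_
X______XX__XX__
X_____XX__XX___
X____XX__XX____
X___XX__XX_____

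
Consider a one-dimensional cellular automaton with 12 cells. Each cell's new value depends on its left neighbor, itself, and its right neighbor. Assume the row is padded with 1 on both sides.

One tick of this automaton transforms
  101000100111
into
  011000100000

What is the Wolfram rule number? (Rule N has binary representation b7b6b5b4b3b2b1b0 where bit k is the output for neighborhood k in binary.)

36

position 10: 111 → 0  (bit 7 = 0)
position 0: 110 → 0  (bit 6 = 0)
position 1: 101 → 1  (bit 5 = 1)
position 3: 100 → 0  (bit 4 = 0)
position 9: 011 → 0  (bit 3 = 0)
position 2: 010 → 1  (bit 2 = 1)
position 5: 001 → 0  (bit 1 = 0)
position 4: 000 → 0  (bit 0 = 0)
bits b7..b0 = 00100100 = 36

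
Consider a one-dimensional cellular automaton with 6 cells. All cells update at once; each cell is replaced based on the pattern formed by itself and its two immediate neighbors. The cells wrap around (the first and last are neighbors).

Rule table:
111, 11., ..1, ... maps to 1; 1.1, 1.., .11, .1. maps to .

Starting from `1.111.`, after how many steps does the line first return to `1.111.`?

6

...11.
111.1.
.11...
1.1.11
1....1
1.111.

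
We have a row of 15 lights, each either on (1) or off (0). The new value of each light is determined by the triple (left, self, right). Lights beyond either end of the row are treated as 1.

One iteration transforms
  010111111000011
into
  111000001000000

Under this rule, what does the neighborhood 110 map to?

At position 8 the neighborhood is 110; the next row has 1 there.

1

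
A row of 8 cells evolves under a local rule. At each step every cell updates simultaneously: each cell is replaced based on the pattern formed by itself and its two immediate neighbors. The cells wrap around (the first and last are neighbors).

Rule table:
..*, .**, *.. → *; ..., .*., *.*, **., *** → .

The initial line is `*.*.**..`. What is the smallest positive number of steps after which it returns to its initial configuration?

8

....*.**
*..*..*.
.**.**..
**..*.*.
*.**....
..*.*..*
**...**.
*.*.**..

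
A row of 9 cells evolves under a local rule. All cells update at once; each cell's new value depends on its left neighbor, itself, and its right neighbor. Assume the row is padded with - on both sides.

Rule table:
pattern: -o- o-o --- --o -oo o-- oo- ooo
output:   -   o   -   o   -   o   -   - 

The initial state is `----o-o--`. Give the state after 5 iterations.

iteration 1: ---o-o-o-
iteration 2: --o-o-o-o
iteration 3: -o-o-o-o-
iteration 4: o-o-o-o-o
iteration 5: -o-o-o-o-

-o-o-o-o-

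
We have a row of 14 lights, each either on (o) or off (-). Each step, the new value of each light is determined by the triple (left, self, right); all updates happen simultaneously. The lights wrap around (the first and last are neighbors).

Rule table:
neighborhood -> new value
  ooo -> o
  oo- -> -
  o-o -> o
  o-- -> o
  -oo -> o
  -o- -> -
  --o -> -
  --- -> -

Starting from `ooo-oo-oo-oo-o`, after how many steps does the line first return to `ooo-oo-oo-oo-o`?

oo-oo-oo-oo-oo
o-oo-oo-oo-ooo
-oo-oo-oo-oooo
oo-oo-oo-oooo-
o-oo-oo-oooo-o
-oo-oo-oooo-oo
oo-oo-oooo-oo-
o-oo-oooo-oo-o
-oo-oooo-oo-oo
oo-oooo-oo-oo-
o-oooo-oo-oo-o
-oooo-oo-oo-oo
oooo-oo-oo-oo-
ooo-oo-oo-oo-o

14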